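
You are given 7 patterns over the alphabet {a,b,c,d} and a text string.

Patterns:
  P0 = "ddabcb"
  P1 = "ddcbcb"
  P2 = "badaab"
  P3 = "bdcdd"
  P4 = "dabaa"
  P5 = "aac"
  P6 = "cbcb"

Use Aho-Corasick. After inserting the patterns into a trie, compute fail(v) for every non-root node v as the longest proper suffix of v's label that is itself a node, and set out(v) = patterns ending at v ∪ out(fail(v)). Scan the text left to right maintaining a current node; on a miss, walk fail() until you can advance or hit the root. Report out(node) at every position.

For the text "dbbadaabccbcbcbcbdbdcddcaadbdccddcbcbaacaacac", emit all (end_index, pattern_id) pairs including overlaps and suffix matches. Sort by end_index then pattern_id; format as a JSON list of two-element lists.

Build:
Trie (insert patterns):
  0='ε' goto a→25 b→11 c→28 d→1
  1='d' goto a→21 d→2
  2='dd' goto a→3 c→7
  3='dda' goto b→4
  4='ddab' goto c→5
  5='ddabc' goto b→6
  6='ddabcb' goto ·  [P0 ends]
  7='ddc' goto b→8
  8='ddcb' goto c→9
  9='ddcbc' goto b→10
  10='ddcbcb' goto ·  [P1 ends]
  11='b' goto a→12 d→17
  12='ba' goto d→13
  13='bad' goto a→14
  14='bada' goto a→15
  15='badaa' goto b→16
  16='badaab' goto ·  [P2 ends]
  17='bd' goto c→18
  18='bdc' goto d→19
  19='bdcd' goto d→20
  20='bdcdd' goto ·  [P3 ends]
  21='da' goto b→22
  22='dab' goto a→23
  23='daba' goto a→24
  24='dabaa' goto ·  [P4 ends]
  25='a' goto a→26
  26='aa' goto c→27
  27='aac' goto ·  [P5 ends]
  28='c' goto b→29
  29='cb' goto c→30
  30='cbc' goto b→31
  31='cbcb' goto ·  [P6 ends]

Failure links (BFS by depth):
  fail(1) 'd': from fail(0)=0 chase 'd': 0 ⇒ 0;  out=∅∪out(0)=∅
  fail(11) 'b': from fail(0)=0 chase 'b': 0 ⇒ 0;  out=∅∪out(0)=∅
  fail(25) 'a': from fail(0)=0 chase 'a': 0 ⇒ 0;  out=∅∪out(0)=∅
  fail(28) 'c': from fail(0)=0 chase 'c': 0 ⇒ 0;  out=∅∪out(0)=∅
  fail(2) 'dd': from fail(1)=0 chase 'd': 0 ⇒ 1;  out=∅∪out(1)=∅
  fail(12) 'ba': from fail(11)=0 chase 'a': 0 ⇒ 25;  out=∅∪out(25)=∅
  fail(17) 'bd': from fail(11)=0 chase 'd': 0 ⇒ 1;  out=∅∪out(1)=∅
  fail(21) 'da': from fail(1)=0 chase 'a': 0 ⇒ 25;  out=∅∪out(25)=∅
  fail(26) 'aa': from fail(25)=0 chase 'a': 0 ⇒ 25;  out=∅∪out(25)=∅
  fail(29) 'cb': from fail(28)=0 chase 'b': 0 ⇒ 11;  out=∅∪out(11)=∅
  fail(3) 'dda': from fail(2)=1 chase 'a': 1 ⇒ 21;  out=∅∪out(21)=∅
  fail(7) 'ddc': from fail(2)=1 chase 'c': 1→0 ⇒ 28;  out=∅∪out(28)=∅
  fail(13) 'bad': from fail(12)=25 chase 'd': 25→0 ⇒ 1;  out=∅∪out(1)=∅
  fail(18) 'bdc': from fail(17)=1 chase 'c': 1→0 ⇒ 28;  out=∅∪out(28)=∅
  fail(22) 'dab': from fail(21)=25 chase 'b': 25→0 ⇒ 11;  out=∅∪out(11)=∅
  fail(27) 'aac': from fail(26)=25 chase 'c': 25→0 ⇒ 28;  out={5}∪out(28)={5}
  fail(30) 'cbc': from fail(29)=11 chase 'c': 11→0 ⇒ 28;  out=∅∪out(28)=∅
  fail(4) 'ddab': from fail(3)=21 chase 'b': 21 ⇒ 22;  out=∅∪out(22)=∅
  fail(8) 'ddcb': from fail(7)=28 chase 'b': 28 ⇒ 29;  out=∅∪out(29)=∅
  fail(14) 'bada': from fail(13)=1 chase 'a': 1 ⇒ 21;  out=∅∪out(21)=∅
  fail(19) 'bdcd': from fail(18)=28 chase 'd': 28→0 ⇒ 1;  out=∅∪out(1)=∅
  fail(23) 'daba': from fail(22)=11 chase 'a': 11 ⇒ 12;  out=∅∪out(12)=∅
  fail(31) 'cbcb': from fail(30)=28 chase 'b': 28 ⇒ 29;  out={6}∪out(29)={6}
  fail(5) 'ddabc': from fail(4)=22 chase 'c': 22→11→0 ⇒ 28;  out=∅∪out(28)=∅
  fail(9) 'ddcbc': from fail(8)=29 chase 'c': 29 ⇒ 30;  out=∅∪out(30)=∅
  fail(15) 'badaa': from fail(14)=21 chase 'a': 21→25 ⇒ 26;  out=∅∪out(26)=∅
  fail(20) 'bdcdd': from fail(19)=1 chase 'd': 1 ⇒ 2;  out={3}∪out(2)={3}
  fail(24) 'dabaa': from fail(23)=12 chase 'a': 12→25 ⇒ 26;  out={4}∪out(26)={4}
  fail(6) 'ddabcb': from fail(5)=28 chase 'b': 28 ⇒ 29;  out={0}∪out(29)={0}
  fail(10) 'ddcbcb': from fail(9)=30 chase 'b': 30 ⇒ 31;  out={1}∪out(31)={1,6}
  fail(16) 'badaab': from fail(15)=26 chase 'b': 26→25→0 ⇒ 11;  out={2}∪out(11)={2}

Run:
pos 0 'd': at 1
pos 1 'b': at 11 ·f
pos 2 'b': at 11 ·f
pos 3 'a': at 12
pos 4 'd': at 13
pos 5 'a': at 14
pos 6 'a': at 15
pos 7 'b': at 16  emit P2@[2:7]
pos 8 'c': at 28 ·f
pos 9 'c': at 28 ·f
pos 10 'b': at 29
pos 11 'c': at 30
pos 12 'b': at 31  emit P6@[9:12]
pos 13 'c': at 30 ·f
pos 14 'b': at 31  emit P6@[11:14]
pos 15 'c': at 30 ·f
pos 16 'b': at 31  emit P6@[13:16]
pos 17 'd': at 17 ·f
pos 18 'b': at 11 ·f
pos 19 'd': at 17
pos 20 'c': at 18
pos 21 'd': at 19
pos 22 'd': at 20  emit P3@[18:22]
pos 23 'c': at 7 ·f
pos 24 'a': at 25 ·f
pos 25 'a': at 26
pos 26 'd': at 1 ·f
pos 27 'b': at 11 ·f
pos 28 'd': at 17
pos 29 'c': at 18
pos 30 'c': at 28 ·f
pos 31 'd': at 1 ·f
pos 32 'd': at 2
pos 33 'c': at 7
pos 34 'b': at 8
pos 35 'c': at 9
pos 36 'b': at 10  emit P1@[31:36],P6@[33:36]
pos 37 'a': at 12 ·f
pos 38 'a': at 26 ·f
pos 39 'c': at 27  emit P5@[37:39]
pos 40 'a': at 25 ·f
pos 41 'a': at 26
pos 42 'c': at 27  emit P5@[40:42]
pos 43 'a': at 25 ·f
pos 44 'c': at 28 ·f

All matches (sorted): [[7,2],[12,6],[14,6],[16,6],[22,3],[36,1],[36,6],[39,5],[42,5]]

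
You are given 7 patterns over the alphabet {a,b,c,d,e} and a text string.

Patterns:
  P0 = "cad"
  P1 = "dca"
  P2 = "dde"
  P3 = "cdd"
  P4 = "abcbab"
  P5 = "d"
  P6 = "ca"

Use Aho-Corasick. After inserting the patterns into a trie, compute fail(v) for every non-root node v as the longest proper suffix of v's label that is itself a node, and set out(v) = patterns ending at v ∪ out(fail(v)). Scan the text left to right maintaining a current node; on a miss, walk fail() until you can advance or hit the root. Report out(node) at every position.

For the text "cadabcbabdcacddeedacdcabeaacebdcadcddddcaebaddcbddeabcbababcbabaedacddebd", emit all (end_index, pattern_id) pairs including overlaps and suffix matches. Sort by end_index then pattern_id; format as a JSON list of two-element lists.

Build:
Trie nodes:
  n0 'ε': a→11 c→1 d→4
  n1 'c': a→2 d→9
  n2 'ca': d→3  [P6 ends]
  n3 'cad': ·  [P0 ends]
  n4 'd': c→5 d→7  [P5 ends]
  n5 'dc': a→6
  n6 'dca': ·  [P1 ends]
  n7 'dd': e→8
  n8 'dde': ·  [P2 ends]
  n9 'cd': d→10
  n10 'cdd': ·  [P3 ends]
  n11 'a': b→12
  n12 'ab': c→13
  n13 'abc': b→14
  n14 'abcb': a→15
  n15 'abcba': b→16
  n16 'abcbab': ·  [P4 ends]

BFS fail/out derivation:
  fail(1) 'c': from fail(0)=0 chase 'c': 0 ⇒ 0;  out=∅∪out(0)=∅
  fail(4) 'd': from fail(0)=0 chase 'd': 0 ⇒ 0;  out={5}∪out(0)={5}
  fail(11) 'a': from fail(0)=0 chase 'a': 0 ⇒ 0;  out=∅∪out(0)=∅
  fail(2) 'ca': from fail(1)=0 chase 'a': 0 ⇒ 11;  out={6}∪out(11)={6}
  fail(5) 'dc': from fail(4)=0 chase 'c': 0 ⇒ 1;  out=∅∪out(1)=∅
  fail(7) 'dd': from fail(4)=0 chase 'd': 0 ⇒ 4;  out=∅∪out(4)={5}
  fail(9) 'cd': from fail(1)=0 chase 'd': 0 ⇒ 4;  out=∅∪out(4)={5}
  fail(12) 'ab': from fail(11)=0 chase 'b': 0 ⇒ 0;  out=∅∪out(0)=∅
  fail(3) 'cad': from fail(2)=11 chase 'd': 11→0 ⇒ 4;  out={0}∪out(4)={0,5}
  fail(6) 'dca': from fail(5)=1 chase 'a': 1 ⇒ 2;  out={1}∪out(2)={1,6}
  fail(8) 'dde': from fail(7)=4 chase 'e': 4→0 ⇒ 0;  out={2}∪out(0)={2}
  fail(10) 'cdd': from fail(9)=4 chase 'd': 4 ⇒ 7;  out={3}∪out(7)={3,5}
  fail(13) 'abc': from fail(12)=0 chase 'c': 0 ⇒ 1;  out=∅∪out(1)=∅
  fail(14) 'abcb': from fail(13)=1 chase 'b': 1→0 ⇒ 0;  out=∅∪out(0)=∅
  fail(15) 'abcba': from fail(14)=0 chase 'a': 0 ⇒ 11;  out=∅∪out(11)=∅
  fail(16) 'abcbab': from fail(15)=11 chase 'b': 11 ⇒ 12;  out={4}∪out(12)={4}

Scan:
i=0 'c': node 0→1
i=1 'a': node 1→2  ** P6@[0:1]
i=2 'd': node 2→3  ** P0@[0:2],P5@[2:2]
i=3 'a': node 3→11 (via fail)
i=4 'b': node 11→12
i=5 'c': node 12→13
i=6 'b': node 13→14
i=7 'a': node 14→15
i=8 'b': node 15→16  ** P4@[3:8]
i=9 'd': node 16→4 (via fail)  ** P5@[9:9]
i=10 'c': node 4→5
i=11 'a': node 5→6  ** P1@[9:11],P6@[10:11]
i=12 'c': node 6→1 (via fail)
i=13 'd': node 1→9  ** P5@[13:13]
i=14 'd': node 9→10  ** P3@[12:14],P5@[14:14]
i=15 'e': node 10→8 (via fail)  ** P2@[13:15]
i=16 'e': node 8→0 (via fail)
i=17 'd': node 0→4  ** P5@[17:17]
i=18 'a': node 4→11 (via fail)
i=19 'c': node 11→1 (via fail)
i=20 'd': node 1→9  ** P5@[20:20]
i=21 'c': node 9→5 (via fail)
i=22 'a': node 5→6  ** P1@[20:22],P6@[21:22]
i=23 'b': node 6→12 (via fail)
i=24 'e': node 12→0 (via fail)
i=25 'a': node 0→11
i=26 'a': node 11→11 (via fail)
i=27 'c': node 11→1 (via fail)
i=28 'e': node 1→0 (via fail)
i=29 'b': node 0→0
i=30 'd': node 0→4  ** P5@[30:30]
i=31 'c': node 4→5
i=32 'a': node 5→6  ** P1@[30:32],P6@[31:32]
i=33 'd': node 6→3 (via fail)  ** P0@[31:33],P5@[33:33]
i=34 'c': node 3→5 (via fail)
i=35 'd': node 5→9 (via fail)  ** P5@[35:35]
i=36 'd': node 9→10  ** P3@[34:36],P5@[36:36]
i=37 'd': node 10→7 (via fail)  ** P5@[37:37]
i=38 'd': node 7→7 (via fail)  ** P5@[38:38]
i=39 'c': node 7→5 (via fail)
i=40 'a': node 5→6  ** P1@[38:40],P6@[39:40]
i=41 'e': node 6→0 (via fail)
i=42 'b': node 0→0
i=43 'a': node 0→11
i=44 'd': node 11→4 (via fail)  ** P5@[44:44]
i=45 'd': node 4→7  ** P5@[45:45]
i=46 'c': node 7→5 (via fail)
i=47 'b': node 5→0 (via fail)
i=48 'd': node 0→4  ** P5@[48:48]
i=49 'd': node 4→7  ** P5@[49:49]
i=50 'e': node 7→8  ** P2@[48:50]
i=51 'a': node 8→11 (via fail)
i=52 'b': node 11→12
i=53 'c': node 12→13
i=54 'b': node 13→14
i=55 'a': node 14→15
i=56 'b': node 15→16  ** P4@[51:56]
i=57 'a': node 16→11 (via fail)
i=58 'b': node 11→12
i=59 'c': node 12→13
i=60 'b': node 13→14
i=61 'a': node 14→15
i=62 'b': node 15→16  ** P4@[57:62]
i=63 'a': node 16→11 (via fail)
i=64 'e': node 11→0 (via fail)
i=65 'd': node 0→4  ** P5@[65:65]
i=66 'a': node 4→11 (via fail)
i=67 'c': node 11→1 (via fail)
i=68 'd': node 1→9  ** P5@[68:68]
i=69 'd': node 9→10  ** P3@[67:69],P5@[69:69]
i=70 'e': node 10→8 (via fail)  ** P2@[68:70]
i=71 'b': node 8→0 (via fail)
i=72 'd': node 0→4  ** P5@[72:72]

Matches: [[1,6],[2,0],[2,5],[8,4],[9,5],[11,1],[11,6],[13,5],[14,3],[14,5],[15,2],[17,5],[20,5],[22,1],[22,6],[30,5],[32,1],[32,6],[33,0],[33,5],[35,5],[36,3],[36,5],[37,5],[38,5],[40,1],[40,6],[44,5],[45,5],[48,5],[49,5],[50,2],[56,4],[62,4],[65,5],[68,5],[69,3],[69,5],[70,2],[72,5]]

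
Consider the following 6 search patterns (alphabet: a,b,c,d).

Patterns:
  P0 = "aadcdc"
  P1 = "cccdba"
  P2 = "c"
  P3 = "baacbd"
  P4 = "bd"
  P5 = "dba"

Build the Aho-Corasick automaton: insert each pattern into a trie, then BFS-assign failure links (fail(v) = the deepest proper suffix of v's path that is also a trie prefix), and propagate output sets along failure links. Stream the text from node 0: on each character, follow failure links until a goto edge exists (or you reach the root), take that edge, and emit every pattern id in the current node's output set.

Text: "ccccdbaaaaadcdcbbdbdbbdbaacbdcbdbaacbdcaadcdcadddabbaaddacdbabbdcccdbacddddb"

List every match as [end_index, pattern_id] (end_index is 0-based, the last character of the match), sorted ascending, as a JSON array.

Build:
Trie nodes:
  0='ε' goto a→1 b→13 c→7 d→20
  1='a' goto a→2
  2='aa' goto d→3
  3='aad' goto c→4
  4='aadc' goto d→5
  5='aadcd' goto c→6
  6='aadcdc' goto ·  ←P0
  7='c' goto c→8  ←P2
  8='cc' goto c→9
  9='ccc' goto d→10
  10='cccd' goto b→11
  11='cccdb' goto a→12
  12='cccdba' goto ·  ←P1
  13='b' goto a→14 d→19
  14='ba' goto a→15
  15='baa' goto c→16
  16='baac' goto b→17
  17='baacb' goto d→18
  18='baacbd' goto ·  ←P3
  19='bd' goto ·  ←P4
  20='d' goto b→21
  21='db' goto a→22
  22='dba' goto ·  ←P5

Failure links (BFS by depth):
  n1('a'): parent n0 fail=0; on 'a' 0 → fail=0;  out ∅∪∅=∅
  n7('c'): parent n0 fail=0; on 'c' 0 → fail=0;  out {2}∪∅={2}
  n13('b'): parent n0 fail=0; on 'b' 0 → fail=0;  out ∅∪∅=∅
  n20('d'): parent n0 fail=0; on 'd' 0 → fail=0;  out ∅∪∅=∅
  n2('aa'): parent n1 fail=0; on 'a' 0 → fail=1;  out ∅∪∅=∅
  n8('cc'): parent n7 fail=0; on 'c' 0 → fail=7;  out ∅∪{2}={2}
  n14('ba'): parent n13 fail=0; on 'a' 0 → fail=1;  out ∅∪∅=∅
  n19('bd'): parent n13 fail=0; on 'd' 0 → fail=20;  out {4}∪∅={4}
  n21('db'): parent n20 fail=0; on 'b' 0 → fail=13;  out ∅∪∅=∅
  n3('aad'): parent n2 fail=1; on 'd' 1→0 → fail=20;  out ∅∪∅=∅
  n9('ccc'): parent n8 fail=7; on 'c' 7 → fail=8;  out ∅∪{2}={2}
  n15('baa'): parent n14 fail=1; on 'a' 1 → fail=2;  out ∅∪∅=∅
  n22('dba'): parent n21 fail=13; on 'a' 13 → fail=14;  out {5}∪∅={5}
  n4('aadc'): parent n3 fail=20; on 'c' 20→0 → fail=7;  out ∅∪{2}={2}
  n10('cccd'): parent n9 fail=8; on 'd' 8→7→0 → fail=20;  out ∅∪∅=∅
  n16('baac'): parent n15 fail=2; on 'c' 2→1→0 → fail=7;  out ∅∪{2}={2}
  n5('aadcd'): parent n4 fail=7; on 'd' 7→0 → fail=20;  out ∅∪∅=∅
  n11('cccdb'): parent n10 fail=20; on 'b' 20 → fail=21;  out ∅∪∅=∅
  n17('baacb'): parent n16 fail=7; on 'b' 7→0 → fail=13;  out ∅∪∅=∅
  n6('aadcdc'): parent n5 fail=20; on 'c' 20→0 → fail=7;  out {0}∪{2}={0,2}
  n12('cccdba'): parent n11 fail=21; on 'a' 21 → fail=22;  out {1}∪{5}={1,5}
  n18('baacbd'): parent n17 fail=13; on 'd' 13 → fail=19;  out {3}∪{4}={3,4}

Scan:
i=0 'c': node 0→7  ** P2@[0:0]
i=1 'c': node 7→8  ** P2@[1:1]
i=2 'c': node 8→9  ** P2@[2:2]
i=3 'c': node 9→9 (fail-walked)  ** P2@[3:3]
i=4 'd': node 9→10
i=5 'b': node 10→11
i=6 'a': node 11→12  ** P1@[1:6],P5@[4:6]
i=7 'a': node 12→15 (fail-walked)
i=8 'a': node 15→2 (fail-walked)
i=9 'a': node 2→2 (fail-walked)
i=10 'a': node 2→2 (fail-walked)
i=11 'd': node 2→3
i=12 'c': node 3→4  ** P2@[12:12]
i=13 'd': node 4→5
i=14 'c': node 5→6  ** P0@[9:14],P2@[14:14]
i=15 'b': node 6→13 (fail-walked)
i=16 'b': node 13→13 (fail-walked)
i=17 'd': node 13→19  ** P4@[16:17]
i=18 'b': node 19→21 (fail-walked)
i=19 'd': node 21→19 (fail-walked)  ** P4@[18:19]
i=20 'b': node 19→21 (fail-walked)
i=21 'b': node 21→13 (fail-walked)
i=22 'd': node 13→19  ** P4@[21:22]
i=23 'b': node 19→21 (fail-walked)
i=24 'a': node 21→22  ** P5@[22:24]
i=25 'a': node 22→15 (fail-walked)
i=26 'c': node 15→16  ** P2@[26:26]
i=27 'b': node 16→17
i=28 'd': node 17→18  ** P3@[23:28],P4@[27:28]
i=29 'c': node 18→7 (fail-walked)  ** P2@[29:29]
i=30 'b': node 7→13 (fail-walked)
i=31 'd': node 13→19  ** P4@[30:31]
i=32 'b': node 19→21 (fail-walked)
i=33 'a': node 21→22  ** P5@[31:33]
i=34 'a': node 22→15 (fail-walked)
i=35 'c': node 15→16  ** P2@[35:35]
i=36 'b': node 16→17
i=37 'd': node 17→18  ** P3@[32:37],P4@[36:37]
i=38 'c': node 18→7 (fail-walked)  ** P2@[38:38]
i=39 'a': node 7→1 (fail-walked)
i=40 'a': node 1→2
i=41 'd': node 2→3
i=42 'c': node 3→4  ** P2@[42:42]
i=43 'd': node 4→5
i=44 'c': node 5→6  ** P0@[39:44],P2@[44:44]
i=45 'a': node 6→1 (fail-walked)
i=46 'd': node 1→20 (fail-walked)
i=47 'd': node 20→20 (fail-walked)
i=48 'd': node 20→20 (fail-walked)
i=49 'a': node 20→1 (fail-walked)
i=50 'b': node 1→13 (fail-walked)
i=51 'b': node 13→13 (fail-walked)
i=52 'a': node 13→14
i=53 'a': node 14→15
i=54 'd': node 15→3 (fail-walked)
i=55 'd': node 3→20 (fail-walked)
i=56 'a': node 20→1 (fail-walked)
i=57 'c': node 1→7 (fail-walked)  ** P2@[57:57]
i=58 'd': node 7→20 (fail-walked)
i=59 'b': node 20→21
i=60 'a': node 21→22  ** P5@[58:60]
i=61 'b': node 22→13 (fail-walked)
i=62 'b': node 13→13 (fail-walked)
i=63 'd': node 13→19  ** P4@[62:63]
i=64 'c': node 19→7 (fail-walked)  ** P2@[64:64]
i=65 'c': node 7→8  ** P2@[65:65]
i=66 'c': node 8→9  ** P2@[66:66]
i=67 'd': node 9→10
i=68 'b': node 10→11
i=69 'a': node 11→12  ** P1@[64:69],P5@[67:69]
i=70 'c': node 12→7 (fail-walked)  ** P2@[70:70]
i=71 'd': node 7→20 (fail-walked)
i=72 'd': node 20→20 (fail-walked)
i=73 'd': node 20→20 (fail-walked)
i=74 'd': node 20→20 (fail-walked)
i=75 'b': node 20→21

Result: [[0,2],[1,2],[2,2],[3,2],[6,1],[6,5],[12,2],[14,0],[14,2],[17,4],[19,4],[22,4],[24,5],[26,2],[28,3],[28,4],[29,2],[31,4],[33,5],[35,2],[37,3],[37,4],[38,2],[42,2],[44,0],[44,2],[57,2],[60,5],[63,4],[64,2],[65,2],[66,2],[69,1],[69,5],[70,2]]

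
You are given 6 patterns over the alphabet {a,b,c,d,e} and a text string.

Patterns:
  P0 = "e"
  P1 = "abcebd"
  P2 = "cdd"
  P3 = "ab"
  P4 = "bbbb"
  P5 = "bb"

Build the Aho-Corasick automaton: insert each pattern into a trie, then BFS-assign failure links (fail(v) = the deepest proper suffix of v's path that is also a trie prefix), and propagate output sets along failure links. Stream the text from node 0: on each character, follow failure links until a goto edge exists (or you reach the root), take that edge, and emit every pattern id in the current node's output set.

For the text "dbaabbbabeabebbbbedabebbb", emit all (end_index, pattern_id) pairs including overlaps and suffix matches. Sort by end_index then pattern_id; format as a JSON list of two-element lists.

Construct AC machine:
Trie (insert patterns):
  0='ε' goto a→2 b→11 c→8 e→1
  1='e' goto ·  ←P0
  2='a' goto b→3
  3='ab' goto c→4  ←P3
  4='abc' goto e→5
  5='abce' goto b→6
  6='abceb' goto d→7
  7='abcebd' goto ·  ←P1
  8='c' goto d→9
  9='cd' goto d→10
  10='cdd' goto ·  ←P2
  11='b' goto b→12
  12='bb' goto b→13  ←P5
  13='bbb' goto b→14
  14='bbbb' goto ·  ←P4

BFS fail/out derivation:
  fail(1) 'e': from fail(0)=0 chase 'e': 0 ⇒ 0;  out={0}∪out(0)={0}
  fail(2) 'a': from fail(0)=0 chase 'a': 0 ⇒ 0;  out=∅∪out(0)=∅
  fail(8) 'c': from fail(0)=0 chase 'c': 0 ⇒ 0;  out=∅∪out(0)=∅
  fail(11) 'b': from fail(0)=0 chase 'b': 0 ⇒ 0;  out=∅∪out(0)=∅
  fail(3) 'ab': from fail(2)=0 chase 'b': 0 ⇒ 11;  out={3}∪out(11)={3}
  fail(9) 'cd': from fail(8)=0 chase 'd': 0 ⇒ 0;  out=∅∪out(0)=∅
  fail(12) 'bb': from fail(11)=0 chase 'b': 0 ⇒ 11;  out={5}∪out(11)={5}
  fail(4) 'abc': from fail(3)=11 chase 'c': 11→0 ⇒ 8;  out=∅∪out(8)=∅
  fail(10) 'cdd': from fail(9)=0 chase 'd': 0 ⇒ 0;  out={2}∪out(0)={2}
  fail(13) 'bbb': from fail(12)=11 chase 'b': 11 ⇒ 12;  out=∅∪out(12)={5}
  fail(5) 'abce': from fail(4)=8 chase 'e': 8→0 ⇒ 1;  out=∅∪out(1)={0}
  fail(14) 'bbbb': from fail(13)=12 chase 'b': 12 ⇒ 13;  out={4}∪out(13)={4,5}
  fail(6) 'abceb': from fail(5)=1 chase 'b': 1→0 ⇒ 11;  out=∅∪out(11)=∅
  fail(7) 'abcebd': from fail(6)=11 chase 'd': 11→0 ⇒ 0;  out={1}∪out(0)={1}

Scan:
i=0 'd': node 0→0
i=1 'b': node 0→11
i=2 'a': node 11→2 ·f
i=3 'a': node 2→2 ·f
i=4 'b': node 2→3  emit P3@[3:4]
i=5 'b': node 3→12 ·f  emit P5@[4:5]
i=6 'b': node 12→13  emit P5@[5:6]
i=7 'a': node 13→2 ·f
i=8 'b': node 2→3  emit P3@[7:8]
i=9 'e': node 3→1 ·f  emit P0@[9:9]
i=10 'a': node 1→2 ·f
i=11 'b': node 2→3  emit P3@[10:11]
i=12 'e': node 3→1 ·f  emit P0@[12:12]
i=13 'b': node 1→11 ·f
i=14 'b': node 11→12  emit P5@[13:14]
i=15 'b': node 12→13  emit P5@[14:15]
i=16 'b': node 13→14  emit P4@[13:16],P5@[15:16]
i=17 'e': node 14→1 ·f  emit P0@[17:17]
i=18 'd': node 1→0 ·f
i=19 'a': node 0→2
i=20 'b': node 2→3  emit P3@[19:20]
i=21 'e': node 3→1 ·f  emit P0@[21:21]
i=22 'b': node 1→11 ·f
i=23 'b': node 11→12  emit P5@[22:23]
i=24 'b': node 12→13  emit P5@[23:24]

Matches: [[4,3],[5,5],[6,5],[8,3],[9,0],[11,3],[12,0],[14,5],[15,5],[16,4],[16,5],[17,0],[20,3],[21,0],[23,5],[24,5]]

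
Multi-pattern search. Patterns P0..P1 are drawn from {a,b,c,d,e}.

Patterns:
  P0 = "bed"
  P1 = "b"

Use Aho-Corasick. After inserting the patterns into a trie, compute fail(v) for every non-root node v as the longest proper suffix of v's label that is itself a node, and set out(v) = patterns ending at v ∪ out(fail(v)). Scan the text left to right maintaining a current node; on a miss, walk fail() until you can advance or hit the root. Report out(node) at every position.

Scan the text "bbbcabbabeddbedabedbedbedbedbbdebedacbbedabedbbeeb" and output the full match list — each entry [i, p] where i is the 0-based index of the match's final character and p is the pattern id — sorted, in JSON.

Build automaton:
Trie (insert patterns):
  0='ε' goto b→1
  1='b' goto e→2  ←P1
  2='be' goto d→3
  3='bed' goto ·  ←P0

Failure links (BFS by depth):
  n1('b'): parent n0 fail=0; on 'b' 0 → fail=0;  out {1}∪∅={1}
  n2('be'): parent n1 fail=0; on 'e' 0 → fail=0;  out ∅∪∅=∅
  n3('bed'): parent n2 fail=0; on 'd' 0 → fail=0;  out {0}∪∅={0}

Run:
i=0 'b': node 0→1  emit P1@[0:0]
i=1 'b': node 1→1 (fail-walked)  emit P1@[1:1]
i=2 'b': node 1→1 (fail-walked)  emit P1@[2:2]
i=3 'c': node 1→0 (fail-walked)
i=4 'a': node 0→0
i=5 'b': node 0→1  emit P1@[5:5]
i=6 'b': node 1→1 (fail-walked)  emit P1@[6:6]
i=7 'a': node 1→0 (fail-walked)
i=8 'b': node 0→1  emit P1@[8:8]
i=9 'e': node 1→2
i=10 'd': node 2→3  emit P0@[8:10]
i=11 'd': node 3→0 (fail-walked)
i=12 'b': node 0→1  emit P1@[12:12]
i=13 'e': node 1→2
i=14 'd': node 2→3  emit P0@[12:14]
i=15 'a': node 3→0 (fail-walked)
i=16 'b': node 0→1  emit P1@[16:16]
i=17 'e': node 1→2
i=18 'd': node 2→3  emit P0@[16:18]
i=19 'b': node 3→1 (fail-walked)  emit P1@[19:19]
i=20 'e': node 1→2
i=21 'd': node 2→3  emit P0@[19:21]
i=22 'b': node 3→1 (fail-walked)  emit P1@[22:22]
i=23 'e': node 1→2
i=24 'd': node 2→3  emit P0@[22:24]
i=25 'b': node 3→1 (fail-walked)  emit P1@[25:25]
i=26 'e': node 1→2
i=27 'd': node 2→3  emit P0@[25:27]
i=28 'b': node 3→1 (fail-walked)  emit P1@[28:28]
i=29 'b': node 1→1 (fail-walked)  emit P1@[29:29]
i=30 'd': node 1→0 (fail-walked)
i=31 'e': node 0→0
i=32 'b': node 0→1  emit P1@[32:32]
i=33 'e': node 1→2
i=34 'd': node 2→3  emit P0@[32:34]
i=35 'a': node 3→0 (fail-walked)
i=36 'c': node 0→0
i=37 'b': node 0→1  emit P1@[37:37]
i=38 'b': node 1→1 (fail-walked)  emit P1@[38:38]
i=39 'e': node 1→2
i=40 'd': node 2→3  emit P0@[38:40]
i=41 'a': node 3→0 (fail-walked)
i=42 'b': node 0→1  emit P1@[42:42]
i=43 'e': node 1→2
i=44 'd': node 2→3  emit P0@[42:44]
i=45 'b': node 3→1 (fail-walked)  emit P1@[45:45]
i=46 'b': node 1→1 (fail-walked)  emit P1@[46:46]
i=47 'e': node 1→2
i=48 'e': node 2→0 (fail-walked)
i=49 'b': node 0→1  emit P1@[49:49]

All matches (sorted): [[0,1],[1,1],[2,1],[5,1],[6,1],[8,1],[10,0],[12,1],[14,0],[16,1],[18,0],[19,1],[21,0],[22,1],[24,0],[25,1],[27,0],[28,1],[29,1],[32,1],[34,0],[37,1],[38,1],[40,0],[42,1],[44,0],[45,1],[46,1],[49,1]]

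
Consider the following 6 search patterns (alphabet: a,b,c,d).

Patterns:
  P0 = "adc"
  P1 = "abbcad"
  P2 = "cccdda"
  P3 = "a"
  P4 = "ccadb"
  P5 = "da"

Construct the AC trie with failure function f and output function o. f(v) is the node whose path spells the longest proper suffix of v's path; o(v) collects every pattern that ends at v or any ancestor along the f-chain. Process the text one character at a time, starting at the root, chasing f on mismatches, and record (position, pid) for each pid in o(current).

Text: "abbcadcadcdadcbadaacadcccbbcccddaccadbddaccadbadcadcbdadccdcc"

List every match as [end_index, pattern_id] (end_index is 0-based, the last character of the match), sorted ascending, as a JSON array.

Build:
Trie nodes:
  0='ε' goto a→1 c→9 d→18
  1='a' goto b→4 d→2  ←P3
  2='ad' goto c→3
  3='adc' goto ·  ←P0
  4='ab' goto b→5
  5='abb' goto c→6
  6='abbc' goto a→7
  7='abbca' goto d→8
  8='abbcad' goto ·  ←P1
  9='c' goto c→10
  10='cc' goto a→15 c→11
  11='ccc' goto d→12
  12='cccd' goto d→13
  13='cccdd' goto a→14
  14='cccdda' goto ·  ←P2
  15='cca' goto d→16
  16='ccad' goto b→17
  17='ccadb' goto ·  ←P4
  18='d' goto a→19
  19='da' goto ·  ←P5

BFS fail/out derivation:
  fail(1) 'a': from fail(0)=0 chase 'a': 0 ⇒ 0;  out={3}∪out(0)={3}
  fail(9) 'c': from fail(0)=0 chase 'c': 0 ⇒ 0;  out=∅∪out(0)=∅
  fail(18) 'd': from fail(0)=0 chase 'd': 0 ⇒ 0;  out=∅∪out(0)=∅
  fail(2) 'ad': from fail(1)=0 chase 'd': 0 ⇒ 18;  out=∅∪out(18)=∅
  fail(4) 'ab': from fail(1)=0 chase 'b': 0 ⇒ 0;  out=∅∪out(0)=∅
  fail(10) 'cc': from fail(9)=0 chase 'c': 0 ⇒ 9;  out=∅∪out(9)=∅
  fail(19) 'da': from fail(18)=0 chase 'a': 0 ⇒ 1;  out={5}∪out(1)={3,5}
  fail(3) 'adc': from fail(2)=18 chase 'c': 18→0 ⇒ 9;  out={0}∪out(9)={0}
  fail(5) 'abb': from fail(4)=0 chase 'b': 0 ⇒ 0;  out=∅∪out(0)=∅
  fail(11) 'ccc': from fail(10)=9 chase 'c': 9 ⇒ 10;  out=∅∪out(10)=∅
  fail(15) 'cca': from fail(10)=9 chase 'a': 9→0 ⇒ 1;  out=∅∪out(1)={3}
  fail(6) 'abbc': from fail(5)=0 chase 'c': 0 ⇒ 9;  out=∅∪out(9)=∅
  fail(12) 'cccd': from fail(11)=10 chase 'd': 10→9→0 ⇒ 18;  out=∅∪out(18)=∅
  fail(16) 'ccad': from fail(15)=1 chase 'd': 1 ⇒ 2;  out=∅∪out(2)=∅
  fail(7) 'abbca': from fail(6)=9 chase 'a': 9→0 ⇒ 1;  out=∅∪out(1)={3}
  fail(13) 'cccdd': from fail(12)=18 chase 'd': 18→0 ⇒ 18;  out=∅∪out(18)=∅
  fail(17) 'ccadb': from fail(16)=2 chase 'b': 2→18→0 ⇒ 0;  out={4}∪out(0)={4}
  fail(8) 'abbcad': from fail(7)=1 chase 'd': 1 ⇒ 2;  out={1}∪out(2)={1}
  fail(14) 'cccdda': from fail(13)=18 chase 'a': 18 ⇒ 19;  out={2}∪out(19)={2,3,5}

Run:
i=0 'a': node 0→1  ** P3@[0:0]
i=1 'b': node 1→4
i=2 'b': node 4→5
i=3 'c': node 5→6
i=4 'a': node 6→7  ** P3@[4:4]
i=5 'd': node 7→8  ** P1@[0:5]
i=6 'c': node 8→3 ·f  ** P0@[4:6]
i=7 'a': node 3→1 ·f  ** P3@[7:7]
i=8 'd': node 1→2
i=9 'c': node 2→3  ** P0@[7:9]
i=10 'd': node 3→18 ·f
i=11 'a': node 18→19  ** P3@[11:11],P5@[10:11]
i=12 'd': node 19→2 ·f
i=13 'c': node 2→3  ** P0@[11:13]
i=14 'b': node 3→0 ·f
i=15 'a': node 0→1  ** P3@[15:15]
i=16 'd': node 1→2
i=17 'a': node 2→19 ·f  ** P3@[17:17],P5@[16:17]
i=18 'a': node 19→1 ·f  ** P3@[18:18]
i=19 'c': node 1→9 ·f
i=20 'a': node 9→1 ·f  ** P3@[20:20]
i=21 'd': node 1→2
i=22 'c': node 2→3  ** P0@[20:22]
i=23 'c': node 3→10 ·f
i=24 'c': node 10→11
i=25 'b': node 11→0 ·f
i=26 'b': node 0→0
i=27 'c': node 0→9
i=28 'c': node 9→10
i=29 'c': node 10→11
i=30 'd': node 11→12
i=31 'd': node 12→13
i=32 'a': node 13→14  ** P2@[27:32],P3@[32:32],P5@[31:32]
i=33 'c': node 14→9 ·f
i=34 'c': node 9→10
i=35 'a': node 10→15  ** P3@[35:35]
i=36 'd': node 15→16
i=37 'b': node 16→17  ** P4@[33:37]
i=38 'd': node 17→18 ·f
i=39 'd': node 18→18 ·f
i=40 'a': node 18→19  ** P3@[40:40],P5@[39:40]
i=41 'c': node 19→9 ·f
i=42 'c': node 9→10
i=43 'a': node 10→15  ** P3@[43:43]
i=44 'd': node 15→16
i=45 'b': node 16→17  ** P4@[41:45]
i=46 'a': node 17→1 ·f  ** P3@[46:46]
i=47 'd': node 1→2
i=48 'c': node 2→3  ** P0@[46:48]
i=49 'a': node 3→1 ·f  ** P3@[49:49]
i=50 'd': node 1→2
i=51 'c': node 2→3  ** P0@[49:51]
i=52 'b': node 3→0 ·f
i=53 'd': node 0→18
i=54 'a': node 18→19  ** P3@[54:54],P5@[53:54]
i=55 'd': node 19→2 ·f
i=56 'c': node 2→3  ** P0@[54:56]
i=57 'c': node 3→10 ·f
i=58 'd': node 10→18 ·f
i=59 'c': node 18→9 ·f
i=60 'c': node 9→10

Matches: [[0,3],[4,3],[5,1],[6,0],[7,3],[9,0],[11,3],[11,5],[13,0],[15,3],[17,3],[17,5],[18,3],[20,3],[22,0],[32,2],[32,3],[32,5],[35,3],[37,4],[40,3],[40,5],[43,3],[45,4],[46,3],[48,0],[49,3],[51,0],[54,3],[54,5],[56,0]]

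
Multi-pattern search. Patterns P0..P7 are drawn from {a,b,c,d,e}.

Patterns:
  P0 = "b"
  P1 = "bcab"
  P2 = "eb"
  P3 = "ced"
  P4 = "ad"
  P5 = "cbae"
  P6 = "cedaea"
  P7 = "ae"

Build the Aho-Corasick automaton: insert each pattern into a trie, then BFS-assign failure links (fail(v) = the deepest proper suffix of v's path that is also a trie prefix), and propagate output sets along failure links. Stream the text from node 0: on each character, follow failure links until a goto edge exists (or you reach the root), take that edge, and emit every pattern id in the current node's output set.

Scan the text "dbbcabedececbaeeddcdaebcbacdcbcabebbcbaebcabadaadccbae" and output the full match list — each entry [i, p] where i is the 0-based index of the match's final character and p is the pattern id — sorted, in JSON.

Build automaton:
Trie nodes:
  0='ε' goto a→10 b→1 c→7 e→5
  1='b' goto c→2  [P0 ends]
  2='bc' goto a→3
  3='bca' goto b→4
  4='bcab' goto ·  [P1 ends]
  5='e' goto b→6
  6='eb' goto ·  [P2 ends]
  7='c' goto b→12 e→8
  8='ce' goto d→9
  9='ced' goto a→15  [P3 ends]
  10='a' goto d→11 e→18
  11='ad' goto ·  [P4 ends]
  12='cb' goto a→13
  13='cba' goto e→14
  14='cbae' goto ·  [P5 ends]
  15='ceda' goto e→16
  16='cedae' goto a→17
  17='cedaea' goto ·  [P6 ends]
  18='ae' goto ·  [P7 ends]

BFS fail/out derivation:
  fail(1) 'b': from fail(0)=0 chase 'b': 0 ⇒ 0;  out={0}∪out(0)={0}
  fail(5) 'e': from fail(0)=0 chase 'e': 0 ⇒ 0;  out=∅∪out(0)=∅
  fail(7) 'c': from fail(0)=0 chase 'c': 0 ⇒ 0;  out=∅∪out(0)=∅
  fail(10) 'a': from fail(0)=0 chase 'a': 0 ⇒ 0;  out=∅∪out(0)=∅
  fail(2) 'bc': from fail(1)=0 chase 'c': 0 ⇒ 7;  out=∅∪out(7)=∅
  fail(6) 'eb': from fail(5)=0 chase 'b': 0 ⇒ 1;  out={2}∪out(1)={0,2}
  fail(8) 'ce': from fail(7)=0 chase 'e': 0 ⇒ 5;  out=∅∪out(5)=∅
  fail(11) 'ad': from fail(10)=0 chase 'd': 0 ⇒ 0;  out={4}∪out(0)={4}
  fail(12) 'cb': from fail(7)=0 chase 'b': 0 ⇒ 1;  out=∅∪out(1)={0}
  fail(18) 'ae': from fail(10)=0 chase 'e': 0 ⇒ 5;  out={7}∪out(5)={7}
  fail(3) 'bca': from fail(2)=7 chase 'a': 7→0 ⇒ 10;  out=∅∪out(10)=∅
  fail(9) 'ced': from fail(8)=5 chase 'd': 5→0 ⇒ 0;  out={3}∪out(0)={3}
  fail(13) 'cba': from fail(12)=1 chase 'a': 1→0 ⇒ 10;  out=∅∪out(10)=∅
  fail(4) 'bcab': from fail(3)=10 chase 'b': 10→0 ⇒ 1;  out={1}∪out(1)={0,1}
  fail(14) 'cbae': from fail(13)=10 chase 'e': 10 ⇒ 18;  out={5}∪out(18)={5,7}
  fail(15) 'ceda': from fail(9)=0 chase 'a': 0 ⇒ 10;  out=∅∪out(10)=∅
  fail(16) 'cedae': from fail(15)=10 chase 'e': 10 ⇒ 18;  out=∅∪out(18)={7}
  fail(17) 'cedaea': from fail(16)=18 chase 'a': 18→5→0 ⇒ 10;  out={6}∪out(10)={6}

Scan:
pos 0 'd': at 0
pos 1 'b': at 1  emit P0@[1:1]
pos 2 'b': at 1 (via fail)  emit P0@[2:2]
pos 3 'c': at 2
pos 4 'a': at 3
pos 5 'b': at 4  emit P0@[5:5],P1@[2:5]
pos 6 'e': at 5 (via fail)
pos 7 'd': at 0 (via fail)
pos 8 'e': at 5
pos 9 'c': at 7 (via fail)
pos 10 'e': at 8
pos 11 'c': at 7 (via fail)
pos 12 'b': at 12  emit P0@[12:12]
pos 13 'a': at 13
pos 14 'e': at 14  emit P5@[11:14],P7@[13:14]
pos 15 'e': at 5 (via fail)
pos 16 'd': at 0 (via fail)
pos 17 'd': at 0
pos 18 'c': at 7
pos 19 'd': at 0 (via fail)
pos 20 'a': at 10
pos 21 'e': at 18  emit P7@[20:21]
pos 22 'b': at 6 (via fail)  emit P0@[22:22],P2@[21:22]
pos 23 'c': at 2 (via fail)
pos 24 'b': at 12 (via fail)  emit P0@[24:24]
pos 25 'a': at 13
pos 26 'c': at 7 (via fail)
pos 27 'd': at 0 (via fail)
pos 28 'c': at 7
pos 29 'b': at 12  emit P0@[29:29]
pos 30 'c': at 2 (via fail)
pos 31 'a': at 3
pos 32 'b': at 4  emit P0@[32:32],P1@[29:32]
pos 33 'e': at 5 (via fail)
pos 34 'b': at 6  emit P0@[34:34],P2@[33:34]
pos 35 'b': at 1 (via fail)  emit P0@[35:35]
pos 36 'c': at 2
pos 37 'b': at 12 (via fail)  emit P0@[37:37]
pos 38 'a': at 13
pos 39 'e': at 14  emit P5@[36:39],P7@[38:39]
pos 40 'b': at 6 (via fail)  emit P0@[40:40],P2@[39:40]
pos 41 'c': at 2 (via fail)
pos 42 'a': at 3
pos 43 'b': at 4  emit P0@[43:43],P1@[40:43]
pos 44 'a': at 10 (via fail)
pos 45 'd': at 11  emit P4@[44:45]
pos 46 'a': at 10 (via fail)
pos 47 'a': at 10 (via fail)
pos 48 'd': at 11  emit P4@[47:48]
pos 49 'c': at 7 (via fail)
pos 50 'c': at 7 (via fail)
pos 51 'b': at 12  emit P0@[51:51]
pos 52 'a': at 13
pos 53 'e': at 14  emit P5@[50:53],P7@[52:53]

All matches (sorted): [[1,0],[2,0],[5,0],[5,1],[12,0],[14,5],[14,7],[21,7],[22,0],[22,2],[24,0],[29,0],[32,0],[32,1],[34,0],[34,2],[35,0],[37,0],[39,5],[39,7],[40,0],[40,2],[43,0],[43,1],[45,4],[48,4],[51,0],[53,5],[53,7]]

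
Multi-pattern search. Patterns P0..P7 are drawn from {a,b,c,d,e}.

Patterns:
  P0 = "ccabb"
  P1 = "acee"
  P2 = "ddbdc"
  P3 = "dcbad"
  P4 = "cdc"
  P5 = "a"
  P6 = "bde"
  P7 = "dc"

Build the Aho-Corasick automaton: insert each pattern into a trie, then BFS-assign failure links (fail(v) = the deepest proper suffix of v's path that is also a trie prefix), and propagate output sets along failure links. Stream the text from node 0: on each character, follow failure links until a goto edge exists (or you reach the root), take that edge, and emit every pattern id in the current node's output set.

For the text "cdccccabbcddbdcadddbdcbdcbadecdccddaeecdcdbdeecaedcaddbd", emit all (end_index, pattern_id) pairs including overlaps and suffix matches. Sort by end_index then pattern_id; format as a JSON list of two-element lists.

Construct AC machine:
Trie nodes:
  n0 'ε': a→6 b→21 c→1 d→10
  n1 'c': c→2 d→19
  n2 'cc': a→3
  n3 'cca': b→4
  n4 'ccab': b→5
  n5 'ccabb': ·  [P0 ends]
  n6 'a': c→7  [P5 ends]
  n7 'ac': e→8
  n8 'ace': e→9
  n9 'acee': ·  [P1 ends]
  n10 'd': c→15 d→11
  n11 'dd': b→12
  n12 'ddb': d→13
  n13 'ddbd': c→14
  n14 'ddbdc': ·  [P2 ends]
  n15 'dc': b→16  [P7 ends]
  n16 'dcb': a→17
  n17 'dcba': d→18
  n18 'dcbad': ·  [P3 ends]
  n19 'cd': c→20
  n20 'cdc': ·  [P4 ends]
  n21 'b': d→22
  n22 'bd': e→23
  n23 'bde': ·  [P6 ends]

BFS fail/out derivation:
  n1('c'): parent n0 fail=0; on 'c' 0 → fail=0;  out ∅∪∅=∅
  n6('a'): parent n0 fail=0; on 'a' 0 → fail=0;  out {5}∪∅={5}
  n10('d'): parent n0 fail=0; on 'd' 0 → fail=0;  out ∅∪∅=∅
  n21('b'): parent n0 fail=0; on 'b' 0 → fail=0;  out ∅∪∅=∅
  n2('cc'): parent n1 fail=0; on 'c' 0 → fail=1;  out ∅∪∅=∅
  n7('ac'): parent n6 fail=0; on 'c' 0 → fail=1;  out ∅∪∅=∅
  n11('dd'): parent n10 fail=0; on 'd' 0 → fail=10;  out ∅∪∅=∅
  n15('dc'): parent n10 fail=0; on 'c' 0 → fail=1;  out {7}∪∅={7}
  n19('cd'): parent n1 fail=0; on 'd' 0 → fail=10;  out ∅∪∅=∅
  n22('bd'): parent n21 fail=0; on 'd' 0 → fail=10;  out ∅∪∅=∅
  n3('cca'): parent n2 fail=1; on 'a' 1→0 → fail=6;  out ∅∪{5}={5}
  n8('ace'): parent n7 fail=1; on 'e' 1→0 → fail=0;  out ∅∪∅=∅
  n12('ddb'): parent n11 fail=10; on 'b' 10→0 → fail=21;  out ∅∪∅=∅
  n16('dcb'): parent n15 fail=1; on 'b' 1→0 → fail=21;  out ∅∪∅=∅
  n20('cdc'): parent n19 fail=10; on 'c' 10 → fail=15;  out {4}∪{7}={4,7}
  n23('bde'): parent n22 fail=10; on 'e' 10→0 → fail=0;  out {6}∪∅={6}
  n4('ccab'): parent n3 fail=6; on 'b' 6→0 → fail=21;  out ∅∪∅=∅
  n9('acee'): parent n8 fail=0; on 'e' 0 → fail=0;  out {1}∪∅={1}
  n13('ddbd'): parent n12 fail=21; on 'd' 21 → fail=22;  out ∅∪∅=∅
  n17('dcba'): parent n16 fail=21; on 'a' 21→0 → fail=6;  out ∅∪{5}={5}
  n5('ccabb'): parent n4 fail=21; on 'b' 21→0 → fail=21;  out {0}∪∅={0}
  n14('ddbdc'): parent n13 fail=22; on 'c' 22→10 → fail=15;  out {2}∪{7}={2,7}
  n18('dcbad'): parent n17 fail=6; on 'd' 6→0 → fail=10;  out {3}∪∅={3}

Scan:
i=0 'c': node 0→1
i=1 'd': node 1→19
i=2 'c': node 19→20  → match P4@[0:2],P7@[1:2]
i=3 'c': node 20→2 (via fail)
i=4 'c': node 2→2 (via fail)
i=5 'c': node 2→2 (via fail)
i=6 'a': node 2→3  → match P5@[6:6]
i=7 'b': node 3→4
i=8 'b': node 4→5  → match P0@[4:8]
i=9 'c': node 5→1 (via fail)
i=10 'd': node 1→19
i=11 'd': node 19→11 (via fail)
i=12 'b': node 11→12
i=13 'd': node 12→13
i=14 'c': node 13→14  → match P2@[10:14],P7@[13:14]
i=15 'a': node 14→6 (via fail)  → match P5@[15:15]
i=16 'd': node 6→10 (via fail)
i=17 'd': node 10→11
i=18 'd': node 11→11 (via fail)
i=19 'b': node 11→12
i=20 'd': node 12→13
i=21 'c': node 13→14  → match P2@[17:21],P7@[20:21]
i=22 'b': node 14→16 (via fail)
i=23 'd': node 16→22 (via fail)
i=24 'c': node 22→15 (via fail)  → match P7@[23:24]
i=25 'b': node 15→16
i=26 'a': node 16→17  → match P5@[26:26]
i=27 'd': node 17→18  → match P3@[23:27]
i=28 'e': node 18→0 (via fail)
i=29 'c': node 0→1
i=30 'd': node 1→19
i=31 'c': node 19→20  → match P4@[29:31],P7@[30:31]
i=32 'c': node 20→2 (via fail)
i=33 'd': node 2→19 (via fail)
i=34 'd': node 19→11 (via fail)
i=35 'a': node 11→6 (via fail)  → match P5@[35:35]
i=36 'e': node 6→0 (via fail)
i=37 'e': node 0→0
i=38 'c': node 0→1
i=39 'd': node 1→19
i=40 'c': node 19→20  → match P4@[38:40],P7@[39:40]
i=41 'd': node 20→19 (via fail)
i=42 'b': node 19→21 (via fail)
i=43 'd': node 21→22
i=44 'e': node 22→23  → match P6@[42:44]
i=45 'e': node 23→0 (via fail)
i=46 'c': node 0→1
i=47 'a': node 1→6 (via fail)  → match P5@[47:47]
i=48 'e': node 6→0 (via fail)
i=49 'd': node 0→10
i=50 'c': node 10→15  → match P7@[49:50]
i=51 'a': node 15→6 (via fail)  → match P5@[51:51]
i=52 'd': node 6→10 (via fail)
i=53 'd': node 10→11
i=54 'b': node 11→12
i=55 'd': node 12→13

Matches: [[2,4],[2,7],[6,5],[8,0],[14,2],[14,7],[15,5],[21,2],[21,7],[24,7],[26,5],[27,3],[31,4],[31,7],[35,5],[40,4],[40,7],[44,6],[47,5],[50,7],[51,5]]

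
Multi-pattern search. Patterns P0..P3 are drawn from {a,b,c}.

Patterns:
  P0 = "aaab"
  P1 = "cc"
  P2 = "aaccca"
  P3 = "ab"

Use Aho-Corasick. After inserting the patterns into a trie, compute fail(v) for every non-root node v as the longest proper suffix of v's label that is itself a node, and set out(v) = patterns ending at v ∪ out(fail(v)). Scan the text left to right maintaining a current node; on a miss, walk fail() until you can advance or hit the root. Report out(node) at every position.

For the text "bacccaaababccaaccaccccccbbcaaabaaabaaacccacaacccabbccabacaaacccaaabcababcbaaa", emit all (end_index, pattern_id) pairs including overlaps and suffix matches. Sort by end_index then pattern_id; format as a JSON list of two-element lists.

Build:
Trie (insert patterns):
  0='ε' goto a→1 c→5
  1='a' goto a→2 b→11
  2='aa' goto a→3 c→7
  3='aaa' goto b→4
  4='aaab' goto ·  [P0 ends]
  5='c' goto c→6
  6='cc' goto ·  [P1 ends]
  7='aac' goto c→8
  8='aacc' goto c→9
  9='aaccc' goto a→10
  10='aaccca' goto ·  [P2 ends]
  11='ab' goto ·  [P3 ends]

BFS fail/out derivation:
  n1('a'): parent n0 fail=0; on 'a' 0 → fail=0;  out ∅∪∅=∅
  n5('c'): parent n0 fail=0; on 'c' 0 → fail=0;  out ∅∪∅=∅
  n2('aa'): parent n1 fail=0; on 'a' 0 → fail=1;  out ∅∪∅=∅
  n6('cc'): parent n5 fail=0; on 'c' 0 → fail=5;  out {1}∪∅={1}
  n11('ab'): parent n1 fail=0; on 'b' 0 → fail=0;  out {3}∪∅={3}
  n3('aaa'): parent n2 fail=1; on 'a' 1 → fail=2;  out ∅∪∅=∅
  n7('aac'): parent n2 fail=1; on 'c' 1→0 → fail=5;  out ∅∪∅=∅
  n4('aaab'): parent n3 fail=2; on 'b' 2→1 → fail=11;  out {0}∪{3}={0,3}
  n8('aacc'): parent n7 fail=5; on 'c' 5 → fail=6;  out ∅∪{1}={1}
  n9('aaccc'): parent n8 fail=6; on 'c' 6→5 → fail=6;  out ∅∪{1}={1}
  n10('aaccca'): parent n9 fail=6; on 'a' 6→5→0 → fail=1;  out {2}∪∅={2}

Run:
i=0 'b': node 0→0
i=1 'a': node 0→1
i=2 'c': node 1→5 (fail-walked)
i=3 'c': node 5→6  emit P1@[2:3]
i=4 'c': node 6→6 (fail-walked)  emit P1@[3:4]
i=5 'a': node 6→1 (fail-walked)
i=6 'a': node 1→2
i=7 'a': node 2→3
i=8 'b': node 3→4  emit P0@[5:8],P3@[7:8]
i=9 'a': node 4→1 (fail-walked)
i=10 'b': node 1→11  emit P3@[9:10]
i=11 'c': node 11→5 (fail-walked)
i=12 'c': node 5→6  emit P1@[11:12]
i=13 'a': node 6→1 (fail-walked)
i=14 'a': node 1→2
i=15 'c': node 2→7
i=16 'c': node 7→8  emit P1@[15:16]
i=17 'a': node 8→1 (fail-walked)
i=18 'c': node 1→5 (fail-walked)
i=19 'c': node 5→6  emit P1@[18:19]
i=20 'c': node 6→6 (fail-walked)  emit P1@[19:20]
i=21 'c': node 6→6 (fail-walked)  emit P1@[20:21]
i=22 'c': node 6→6 (fail-walked)  emit P1@[21:22]
i=23 'c': node 6→6 (fail-walked)  emit P1@[22:23]
i=24 'b': node 6→0 (fail-walked)
i=25 'b': node 0→0
i=26 'c': node 0→5
i=27 'a': node 5→1 (fail-walked)
i=28 'a': node 1→2
i=29 'a': node 2→3
i=30 'b': node 3→4  emit P0@[27:30],P3@[29:30]
i=31 'a': node 4→1 (fail-walked)
i=32 'a': node 1→2
i=33 'a': node 2→3
i=34 'b': node 3→4  emit P0@[31:34],P3@[33:34]
i=35 'a': node 4→1 (fail-walked)
i=36 'a': node 1→2
i=37 'a': node 2→3
i=38 'c': node 3→7 (fail-walked)
i=39 'c': node 7→8  emit P1@[38:39]
i=40 'c': node 8→9  emit P1@[39:40]
i=41 'a': node 9→10  emit P2@[36:41]
i=42 'c': node 10→5 (fail-walked)
i=43 'a': node 5→1 (fail-walked)
i=44 'a': node 1→2
i=45 'c': node 2→7
i=46 'c': node 7→8  emit P1@[45:46]
i=47 'c': node 8→9  emit P1@[46:47]
i=48 'a': node 9→10  emit P2@[43:48]
i=49 'b': node 10→11 (fail-walked)  emit P3@[48:49]
i=50 'b': node 11→0 (fail-walked)
i=51 'c': node 0→5
i=52 'c': node 5→6  emit P1@[51:52]
i=53 'a': node 6→1 (fail-walked)
i=54 'b': node 1→11  emit P3@[53:54]
i=55 'a': node 11→1 (fail-walked)
i=56 'c': node 1→5 (fail-walked)
i=57 'a': node 5→1 (fail-walked)
i=58 'a': node 1→2
i=59 'a': node 2→3
i=60 'c': node 3→7 (fail-walked)
i=61 'c': node 7→8  emit P1@[60:61]
i=62 'c': node 8→9  emit P1@[61:62]
i=63 'a': node 9→10  emit P2@[58:63]
i=64 'a': node 10→2 (fail-walked)
i=65 'a': node 2→3
i=66 'b': node 3→4  emit P0@[63:66],P3@[65:66]
i=67 'c': node 4→5 (fail-walked)
i=68 'a': node 5→1 (fail-walked)
i=69 'b': node 1→11  emit P3@[68:69]
i=70 'a': node 11→1 (fail-walked)
i=71 'b': node 1→11  emit P3@[70:71]
i=72 'c': node 11→5 (fail-walked)
i=73 'b': node 5→0 (fail-walked)
i=74 'a': node 0→1
i=75 'a': node 1→2
i=76 'a': node 2→3

Result: [[3,1],[4,1],[8,0],[8,3],[10,3],[12,1],[16,1],[19,1],[20,1],[21,1],[22,1],[23,1],[30,0],[30,3],[34,0],[34,3],[39,1],[40,1],[41,2],[46,1],[47,1],[48,2],[49,3],[52,1],[54,3],[61,1],[62,1],[63,2],[66,0],[66,3],[69,3],[71,3]]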